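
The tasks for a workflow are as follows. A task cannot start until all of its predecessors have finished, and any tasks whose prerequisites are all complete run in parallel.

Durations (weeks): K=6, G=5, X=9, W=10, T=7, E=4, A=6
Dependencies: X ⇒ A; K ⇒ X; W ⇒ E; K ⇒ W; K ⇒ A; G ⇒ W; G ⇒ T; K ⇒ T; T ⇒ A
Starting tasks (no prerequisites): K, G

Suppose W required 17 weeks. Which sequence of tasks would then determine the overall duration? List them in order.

Baseline: K→X→A = 6+9+6 = 21 → 21 weeks.
W is off the critical path — its longest chain is 20 weeks, giving 1 of slack.
The binding chain switches to K→W→E = 6+17+4 = 27; finish 27 weeks.

K, W, E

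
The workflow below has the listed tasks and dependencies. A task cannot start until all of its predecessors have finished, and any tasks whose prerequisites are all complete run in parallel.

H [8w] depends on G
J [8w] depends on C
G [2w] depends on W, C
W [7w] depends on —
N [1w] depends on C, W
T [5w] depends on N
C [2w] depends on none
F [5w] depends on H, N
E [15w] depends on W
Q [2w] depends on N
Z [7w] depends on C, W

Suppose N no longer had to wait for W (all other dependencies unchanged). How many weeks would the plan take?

22

Before: longest chain W→E = 7+15 = 22, finish 22.
Without W→N, N's earliest start moves from 7 to 2.
After: W→E = 7+15 = 22 → 22 weeks.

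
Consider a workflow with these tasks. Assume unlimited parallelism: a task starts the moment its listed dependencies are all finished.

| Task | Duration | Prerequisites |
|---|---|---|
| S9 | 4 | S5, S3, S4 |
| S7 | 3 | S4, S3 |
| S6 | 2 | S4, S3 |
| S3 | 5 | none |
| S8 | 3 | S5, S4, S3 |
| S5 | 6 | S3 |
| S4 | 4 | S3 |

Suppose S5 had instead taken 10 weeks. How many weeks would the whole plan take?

Actual critical path: S3→S5→S9 = 5+6+4 = 15 ⇒ 15 weeks.
Since S5 is critical, the +4 change carries straight to that chain (now 19 weeks).
No other chain overtakes it, so the finish is 19 weeks.

19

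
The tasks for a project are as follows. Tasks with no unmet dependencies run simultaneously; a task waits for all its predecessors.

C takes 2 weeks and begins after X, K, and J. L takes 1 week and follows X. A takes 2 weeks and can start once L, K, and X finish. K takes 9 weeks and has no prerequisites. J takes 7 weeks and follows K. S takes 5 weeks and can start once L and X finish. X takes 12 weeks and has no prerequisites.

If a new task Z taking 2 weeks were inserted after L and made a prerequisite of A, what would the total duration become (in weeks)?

Originally the plan takes 18 weeks.
With Z inserted, A now waits for max(L, K, X, Z).
New critical path: K→J→C = 9+7+2 = 18 ⇒ 18 weeks.

18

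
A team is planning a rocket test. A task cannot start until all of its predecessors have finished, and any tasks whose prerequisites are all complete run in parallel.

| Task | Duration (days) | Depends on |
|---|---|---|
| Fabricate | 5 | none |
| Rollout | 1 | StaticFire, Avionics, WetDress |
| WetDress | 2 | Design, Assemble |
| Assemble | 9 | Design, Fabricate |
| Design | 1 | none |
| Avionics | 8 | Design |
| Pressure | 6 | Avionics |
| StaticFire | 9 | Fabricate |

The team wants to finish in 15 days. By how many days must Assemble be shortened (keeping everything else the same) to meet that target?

2

Current finish: 17 days; target: 15.
Assemble is on every critical path, so each day cut from Assemble cuts the finish by one (this holds down to a finish of 15).
Need 17 − 15 = 2 days off Assemble → Assemble becomes 7 days, finish becomes 15.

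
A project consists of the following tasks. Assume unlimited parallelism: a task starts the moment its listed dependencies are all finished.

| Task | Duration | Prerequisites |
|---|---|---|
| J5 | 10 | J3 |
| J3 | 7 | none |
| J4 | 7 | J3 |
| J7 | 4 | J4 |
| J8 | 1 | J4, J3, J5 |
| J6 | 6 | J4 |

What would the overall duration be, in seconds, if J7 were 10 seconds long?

The binding path is J3→J4→J6 = 7+7+6 = 20; finish at 20 seconds.
J7 has 2 seconds of float (longest path through it is 18).
The binding chain switches to J3→J4→J7 = 7+7+10 = 24; finish 24 seconds.

24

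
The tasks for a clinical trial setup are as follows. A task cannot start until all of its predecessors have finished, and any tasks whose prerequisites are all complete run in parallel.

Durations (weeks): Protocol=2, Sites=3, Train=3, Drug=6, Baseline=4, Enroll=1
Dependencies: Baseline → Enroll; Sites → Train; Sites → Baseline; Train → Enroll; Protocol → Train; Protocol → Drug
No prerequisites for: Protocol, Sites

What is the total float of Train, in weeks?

1

The longest chain is Protocol→Drug = 2+6 = 8; overall finish 8 weeks.
The longest chain containing Train totals 7 weeks.
Slack of Train = 4 − 3 = 1 week.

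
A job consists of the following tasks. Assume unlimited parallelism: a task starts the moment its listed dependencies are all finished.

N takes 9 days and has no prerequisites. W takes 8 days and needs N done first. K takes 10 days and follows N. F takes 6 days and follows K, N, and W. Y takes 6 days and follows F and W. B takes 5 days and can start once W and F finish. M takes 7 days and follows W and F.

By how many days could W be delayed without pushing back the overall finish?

2

The longest chain is N→K→F→M = 9+10+6+7 = 32; overall finish 32 days.
Longest path through W: 30 days (earliest finish 17, latest finish 19).
Slack of W = 11 − 9 = 2 days.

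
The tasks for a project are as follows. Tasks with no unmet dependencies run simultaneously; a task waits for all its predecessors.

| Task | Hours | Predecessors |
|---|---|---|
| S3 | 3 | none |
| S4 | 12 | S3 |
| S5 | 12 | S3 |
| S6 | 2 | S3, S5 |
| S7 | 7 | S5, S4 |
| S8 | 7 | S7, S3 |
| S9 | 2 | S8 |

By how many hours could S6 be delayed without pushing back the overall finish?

S3→S4→S7→S8→S9 = 3+12+7+7+2 = 31 sets the makespan at 31 hours.
Longest path through S6: 17 hours (earliest finish 17, latest finish 31).
Float = 31 − 17 = 14.

14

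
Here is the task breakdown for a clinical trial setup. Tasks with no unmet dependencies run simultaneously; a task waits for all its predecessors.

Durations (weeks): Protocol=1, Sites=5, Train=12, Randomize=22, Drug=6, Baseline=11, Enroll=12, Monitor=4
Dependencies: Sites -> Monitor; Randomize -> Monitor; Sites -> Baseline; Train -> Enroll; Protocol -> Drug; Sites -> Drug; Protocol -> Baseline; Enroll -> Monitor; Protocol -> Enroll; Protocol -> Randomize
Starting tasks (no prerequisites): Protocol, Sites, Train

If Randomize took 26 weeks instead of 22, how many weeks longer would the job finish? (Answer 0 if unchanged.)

3

Critical path before the change: Train→Enroll→Monitor = 12+12+4 = 28 giving 28 weeks.
Randomize has 1 week of float (longest path through it is 27).
The binding chain switches to Protocol→Randomize→Monitor = 1+26+4 = 31; finish 31 weeks.
Change in finish: 31 − 28 = +3 weeks.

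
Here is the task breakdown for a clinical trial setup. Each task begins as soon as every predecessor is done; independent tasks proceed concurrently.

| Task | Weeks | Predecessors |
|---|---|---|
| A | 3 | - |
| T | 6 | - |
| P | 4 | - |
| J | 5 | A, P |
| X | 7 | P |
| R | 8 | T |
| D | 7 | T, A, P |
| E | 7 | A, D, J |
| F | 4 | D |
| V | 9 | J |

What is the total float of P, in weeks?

2

Critical path: T→D→E = 6+7+7 = 20, so the finish is 20 weeks.
Longest path through P: 18 weeks (earliest finish 4, latest finish 6).
Float = 20 − 18 = 2.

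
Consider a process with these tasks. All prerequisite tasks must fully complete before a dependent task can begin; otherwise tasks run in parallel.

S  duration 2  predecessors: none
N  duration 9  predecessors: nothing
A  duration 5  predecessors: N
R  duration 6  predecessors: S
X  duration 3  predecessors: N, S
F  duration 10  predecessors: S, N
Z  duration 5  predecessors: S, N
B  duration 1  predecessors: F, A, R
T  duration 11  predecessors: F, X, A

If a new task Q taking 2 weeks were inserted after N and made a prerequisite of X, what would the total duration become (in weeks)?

30

Originally the plan takes 30 weeks.
With Q inserted, X now waits for max(N, S, Q).
New critical path: N→F→T = 9+10+11 = 30 ⇒ 30 weeks.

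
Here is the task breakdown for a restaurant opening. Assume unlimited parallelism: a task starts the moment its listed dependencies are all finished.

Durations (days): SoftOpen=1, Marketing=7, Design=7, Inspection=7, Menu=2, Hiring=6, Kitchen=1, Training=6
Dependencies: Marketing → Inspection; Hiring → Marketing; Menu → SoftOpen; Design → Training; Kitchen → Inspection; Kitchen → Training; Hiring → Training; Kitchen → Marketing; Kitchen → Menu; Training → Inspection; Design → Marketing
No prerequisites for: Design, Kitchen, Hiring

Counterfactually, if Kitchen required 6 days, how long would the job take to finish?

Actual critical path: Design→Marketing→Inspection = 7+7+7 = 21 ⇒ 21 days.
Kitchen has 6 days of float (longest path through it is 15).
The critical path is still Design→Marketing→Inspection; finish is now 21 days.

21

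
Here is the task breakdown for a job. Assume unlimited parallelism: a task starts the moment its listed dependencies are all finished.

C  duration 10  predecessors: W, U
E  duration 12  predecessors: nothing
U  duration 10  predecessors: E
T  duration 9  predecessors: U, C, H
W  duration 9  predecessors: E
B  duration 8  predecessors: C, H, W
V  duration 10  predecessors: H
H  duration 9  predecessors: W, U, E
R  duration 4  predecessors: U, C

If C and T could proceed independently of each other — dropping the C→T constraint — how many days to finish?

Original critical path: E→U→H→V = 12+10+9+10 = 41 ⇒ 41 days.
Without C→T, T's earliest start moves from 32 to 31.
After: E→U→H→V = 12+10+9+10 = 41 → 41 days.

41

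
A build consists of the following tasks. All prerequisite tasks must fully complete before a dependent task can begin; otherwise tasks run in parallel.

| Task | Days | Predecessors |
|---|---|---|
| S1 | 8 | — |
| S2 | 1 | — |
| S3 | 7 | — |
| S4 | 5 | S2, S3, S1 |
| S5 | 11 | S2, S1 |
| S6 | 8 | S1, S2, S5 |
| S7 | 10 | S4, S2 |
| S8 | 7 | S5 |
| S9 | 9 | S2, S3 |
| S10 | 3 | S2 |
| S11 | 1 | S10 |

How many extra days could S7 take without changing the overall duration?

Critical path: S1→S5→S6 = 8+11+8 = 27, so the finish is 27 days.
The longest chain containing S7 totals 23 days.
Float = 27 − 23 = 4.

4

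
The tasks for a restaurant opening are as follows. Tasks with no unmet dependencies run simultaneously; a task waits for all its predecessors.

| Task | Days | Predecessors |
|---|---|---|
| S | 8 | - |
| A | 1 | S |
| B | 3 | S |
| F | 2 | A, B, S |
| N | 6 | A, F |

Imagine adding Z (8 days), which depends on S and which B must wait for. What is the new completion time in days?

Originally the schedule takes 19 days.
With Z inserted, B now waits for max(S, Z).
New critical path: S→Z→B→F→N = 8+8+3+2+6 = 27 ⇒ 27 days.

27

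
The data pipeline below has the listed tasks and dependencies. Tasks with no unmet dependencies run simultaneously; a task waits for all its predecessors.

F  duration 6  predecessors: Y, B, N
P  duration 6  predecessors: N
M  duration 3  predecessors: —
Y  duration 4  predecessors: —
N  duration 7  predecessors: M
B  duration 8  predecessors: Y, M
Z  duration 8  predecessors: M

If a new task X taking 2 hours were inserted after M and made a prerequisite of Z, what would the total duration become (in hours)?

Originally the data pipeline takes 18 hours.
With X inserted, Z now waits for max(M, X).
New critical path: Y→B→F = 4+8+6 = 18 ⇒ 18 hours.

18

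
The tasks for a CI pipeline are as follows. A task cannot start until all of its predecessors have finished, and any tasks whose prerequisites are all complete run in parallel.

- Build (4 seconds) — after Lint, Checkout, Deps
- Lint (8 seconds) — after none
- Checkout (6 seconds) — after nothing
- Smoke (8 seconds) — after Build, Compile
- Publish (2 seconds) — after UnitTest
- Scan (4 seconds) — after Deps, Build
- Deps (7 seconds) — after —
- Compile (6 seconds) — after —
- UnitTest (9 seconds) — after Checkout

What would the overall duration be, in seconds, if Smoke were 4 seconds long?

As given, the longest chain is Lint→Build→Smoke = 8+4+8 = 20, so the finish is 20 seconds.
Smoke is on the critical path; changing it to 4 makes that path 16 seconds.
The binding chain switches to Checkout→UnitTest→Publish = 6+9+2 = 17; finish 17 seconds.

17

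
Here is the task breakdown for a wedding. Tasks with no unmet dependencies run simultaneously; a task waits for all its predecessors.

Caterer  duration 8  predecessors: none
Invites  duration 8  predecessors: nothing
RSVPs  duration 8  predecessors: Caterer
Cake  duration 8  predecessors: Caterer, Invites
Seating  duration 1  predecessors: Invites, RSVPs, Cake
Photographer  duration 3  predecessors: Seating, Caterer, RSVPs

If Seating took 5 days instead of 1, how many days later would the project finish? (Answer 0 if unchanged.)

4

Actual critical path: Caterer→RSVPs→Seating→Photographer = 8+8+1+3 = 20 ⇒ 20 days.
Seating lies on that path, so at 5 days the path becomes 24 days.
No other chain overtakes it, so the finish is 24 days.
Change in finish: 24 − 20 = +4 days.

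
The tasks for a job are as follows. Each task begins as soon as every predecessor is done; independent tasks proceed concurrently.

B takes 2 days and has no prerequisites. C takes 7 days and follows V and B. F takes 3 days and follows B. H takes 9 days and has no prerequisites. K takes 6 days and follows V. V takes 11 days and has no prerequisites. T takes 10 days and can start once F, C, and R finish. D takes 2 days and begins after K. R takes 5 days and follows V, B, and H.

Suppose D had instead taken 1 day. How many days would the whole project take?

Critical path before the change: V→C→T = 11+7+10 = 28 giving 28 days.
D has 9 days of float (longest path through it is 19).
No other chain overtakes it, so the finish is 28 days.

28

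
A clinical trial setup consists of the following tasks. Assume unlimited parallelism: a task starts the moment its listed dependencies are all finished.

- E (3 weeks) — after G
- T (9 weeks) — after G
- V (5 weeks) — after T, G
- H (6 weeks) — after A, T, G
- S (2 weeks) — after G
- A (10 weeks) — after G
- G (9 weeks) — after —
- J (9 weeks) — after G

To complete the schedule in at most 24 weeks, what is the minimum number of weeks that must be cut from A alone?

1

Current finish: 25 weeks; target: 24.
A is on every critical path, so each week cut from A cuts the finish by one (this holds down to a finish of 24).
Need 25 − 24 = 1 week off A → A becomes 9 weeks, finish becomes 24.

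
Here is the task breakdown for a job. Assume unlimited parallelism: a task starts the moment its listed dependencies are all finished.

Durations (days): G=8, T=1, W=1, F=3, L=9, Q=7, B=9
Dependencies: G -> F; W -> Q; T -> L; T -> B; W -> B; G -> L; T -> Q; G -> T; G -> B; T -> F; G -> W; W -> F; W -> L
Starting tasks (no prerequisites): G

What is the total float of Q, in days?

2

Critical path: G→T→L = 8+1+9 = 18, so the finish is 18 days.
The longest chain containing Q totals 16 days.
So Q can slip 18 − 16 = 2 days.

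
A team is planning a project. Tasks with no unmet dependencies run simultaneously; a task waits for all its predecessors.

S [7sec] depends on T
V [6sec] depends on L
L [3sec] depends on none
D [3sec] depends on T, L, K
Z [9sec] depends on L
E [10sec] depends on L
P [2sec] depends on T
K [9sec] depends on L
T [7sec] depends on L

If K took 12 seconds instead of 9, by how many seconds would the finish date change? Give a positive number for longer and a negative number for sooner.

1

As given, the longest chain is L→T→S = 3+7+7 = 17, so the finish is 17 seconds.
K has 2 seconds of float (longest path through it is 15).
New critical path: L→K→D = 3+12+3 = 18 ⇒ 18 seconds.
Change in finish: 18 − 17 = +1 seconds.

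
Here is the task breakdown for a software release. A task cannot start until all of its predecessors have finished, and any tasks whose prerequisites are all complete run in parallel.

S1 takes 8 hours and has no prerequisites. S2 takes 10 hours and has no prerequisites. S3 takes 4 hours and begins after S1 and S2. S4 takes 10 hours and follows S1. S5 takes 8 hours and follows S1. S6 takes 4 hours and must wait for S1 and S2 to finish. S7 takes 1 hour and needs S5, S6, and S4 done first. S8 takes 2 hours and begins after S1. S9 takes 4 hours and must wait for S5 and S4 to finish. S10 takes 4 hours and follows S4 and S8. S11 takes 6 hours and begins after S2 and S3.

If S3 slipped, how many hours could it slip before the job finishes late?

2

Critical path: S1→S4→S9 = 8+10+4 = 22, so the finish is 22 hours.
The longest chain containing S3 totals 20 hours.
Float = 22 − 20 = 2.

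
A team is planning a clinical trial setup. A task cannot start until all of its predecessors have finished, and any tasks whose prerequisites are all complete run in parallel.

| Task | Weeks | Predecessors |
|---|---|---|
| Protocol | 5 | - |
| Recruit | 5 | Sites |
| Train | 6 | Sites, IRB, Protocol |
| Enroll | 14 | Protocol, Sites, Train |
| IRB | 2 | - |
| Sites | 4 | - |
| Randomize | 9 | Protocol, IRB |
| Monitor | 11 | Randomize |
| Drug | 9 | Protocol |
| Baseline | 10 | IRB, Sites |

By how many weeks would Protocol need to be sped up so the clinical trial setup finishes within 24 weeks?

Current finish: 25 weeks; target: 24.
Protocol is on every critical path, so each week cut from Protocol cuts the finish by one (this holds down to a finish of 24).
Need 25 − 24 = 1 week off Protocol → Protocol becomes 4 weeks, finish becomes 24.

1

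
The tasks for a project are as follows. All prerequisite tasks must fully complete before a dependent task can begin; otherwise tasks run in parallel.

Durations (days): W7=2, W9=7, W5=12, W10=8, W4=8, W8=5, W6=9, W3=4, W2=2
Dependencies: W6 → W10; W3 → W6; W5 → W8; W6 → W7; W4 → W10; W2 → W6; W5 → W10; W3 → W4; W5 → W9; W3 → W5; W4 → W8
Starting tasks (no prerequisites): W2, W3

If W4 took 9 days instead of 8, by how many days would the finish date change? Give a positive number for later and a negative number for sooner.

0

Actual critical path: W3→W5→W10 = 4+12+8 = 24 ⇒ 24 days.
W4 is off the critical path — its longest chain is 20 days, giving 4 of slack.
That remains the longest chain; total 24 days.
Change in finish: 24 − 24 = +0 days.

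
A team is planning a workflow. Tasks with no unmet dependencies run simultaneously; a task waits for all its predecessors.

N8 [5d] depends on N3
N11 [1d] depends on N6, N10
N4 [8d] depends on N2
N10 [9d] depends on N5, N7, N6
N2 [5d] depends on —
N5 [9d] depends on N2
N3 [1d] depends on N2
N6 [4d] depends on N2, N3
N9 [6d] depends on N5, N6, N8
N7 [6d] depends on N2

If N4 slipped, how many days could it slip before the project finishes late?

Critical path: N2→N5→N10→N11 = 5+9+9+1 = 24, so the finish is 24 days.
N4 finishes as early as 13 and must finish by 24.
So N4 can slip 24 − 13 = 11 days.

11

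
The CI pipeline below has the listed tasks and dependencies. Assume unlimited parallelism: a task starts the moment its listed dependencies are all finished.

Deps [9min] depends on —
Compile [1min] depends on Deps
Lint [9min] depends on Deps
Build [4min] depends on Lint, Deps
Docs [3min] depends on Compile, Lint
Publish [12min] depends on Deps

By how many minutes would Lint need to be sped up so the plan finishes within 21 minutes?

Current finish: 22 minutes; target: 21.
Lint is on every critical path, so each minute cut from Lint cuts the finish by one (this holds down to a finish of 21).
Need 22 − 21 = 1 minute off Lint → Lint becomes 8 minutes, finish becomes 21.

1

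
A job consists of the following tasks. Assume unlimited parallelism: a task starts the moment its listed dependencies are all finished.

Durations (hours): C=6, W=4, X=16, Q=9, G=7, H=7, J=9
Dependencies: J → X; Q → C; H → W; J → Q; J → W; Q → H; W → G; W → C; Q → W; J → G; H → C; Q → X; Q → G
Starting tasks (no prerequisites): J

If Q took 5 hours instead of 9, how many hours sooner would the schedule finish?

4

Critical path before the change: J→Q→H→W→G = 9+9+7+4+7 = 36 giving 36 hours.
Since Q is critical, the -4 change carries straight to that chain (now 32 hours).
No other chain overtakes it, so the finish is 32 hours.
Change in finish: 32 − 36 = -4 hours.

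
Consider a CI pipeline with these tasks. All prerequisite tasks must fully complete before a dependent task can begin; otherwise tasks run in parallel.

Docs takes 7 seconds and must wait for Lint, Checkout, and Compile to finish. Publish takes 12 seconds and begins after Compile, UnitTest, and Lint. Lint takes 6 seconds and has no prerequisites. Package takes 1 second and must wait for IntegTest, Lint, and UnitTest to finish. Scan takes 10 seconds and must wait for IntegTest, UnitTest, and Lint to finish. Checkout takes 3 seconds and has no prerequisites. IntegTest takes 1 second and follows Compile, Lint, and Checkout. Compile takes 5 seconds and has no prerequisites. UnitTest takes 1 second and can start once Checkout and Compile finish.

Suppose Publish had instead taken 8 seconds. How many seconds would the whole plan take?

17

As given, the longest chain is Compile→UnitTest→Publish = 5+1+12 = 18, so the finish is 18 seconds.
Since Publish is critical, the -4 change carries straight to that chain (now 14 seconds).
The binding chain switches to Lint→IntegTest→Scan = 6+1+10 = 17; finish 17 seconds.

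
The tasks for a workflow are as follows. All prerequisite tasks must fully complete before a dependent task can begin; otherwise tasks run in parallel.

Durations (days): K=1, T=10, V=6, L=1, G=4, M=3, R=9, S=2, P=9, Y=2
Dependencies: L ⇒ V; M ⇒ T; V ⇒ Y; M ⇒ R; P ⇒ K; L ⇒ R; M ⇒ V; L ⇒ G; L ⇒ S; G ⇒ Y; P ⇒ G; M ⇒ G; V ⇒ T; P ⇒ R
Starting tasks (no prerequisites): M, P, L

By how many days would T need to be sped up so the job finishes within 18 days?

Current finish: 19 days; target: 18.
T is on every critical path, so each day cut from T cuts the finish by one (this holds down to a finish of 18).
Need 19 − 18 = 1 day off T → T becomes 9 days, finish becomes 18.

1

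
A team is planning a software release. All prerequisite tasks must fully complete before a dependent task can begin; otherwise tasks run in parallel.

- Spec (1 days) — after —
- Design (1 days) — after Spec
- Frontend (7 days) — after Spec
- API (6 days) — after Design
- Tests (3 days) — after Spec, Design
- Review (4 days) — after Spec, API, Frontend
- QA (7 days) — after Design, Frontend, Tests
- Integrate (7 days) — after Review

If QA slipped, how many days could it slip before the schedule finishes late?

Critical path: Spec→Design→API→Review→Integrate = 1+1+6+4+7 = 19, so the finish is 19 days.
The longest chain containing QA totals 15 days.
So QA can slip 19 − 15 = 4 days.

4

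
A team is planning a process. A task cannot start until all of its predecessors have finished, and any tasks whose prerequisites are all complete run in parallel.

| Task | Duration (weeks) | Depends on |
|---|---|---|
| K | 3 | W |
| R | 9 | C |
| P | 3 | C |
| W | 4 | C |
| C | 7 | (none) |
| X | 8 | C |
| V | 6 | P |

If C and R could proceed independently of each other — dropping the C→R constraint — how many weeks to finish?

With the dependency in place, C→R = 7+9 = 16 sets the finish at 16 weeks.
Without C→R, R's earliest start moves from 7 to 0.
New critical path: C→P→V = 7+3+6 = 16 ⇒ 16 weeks.

16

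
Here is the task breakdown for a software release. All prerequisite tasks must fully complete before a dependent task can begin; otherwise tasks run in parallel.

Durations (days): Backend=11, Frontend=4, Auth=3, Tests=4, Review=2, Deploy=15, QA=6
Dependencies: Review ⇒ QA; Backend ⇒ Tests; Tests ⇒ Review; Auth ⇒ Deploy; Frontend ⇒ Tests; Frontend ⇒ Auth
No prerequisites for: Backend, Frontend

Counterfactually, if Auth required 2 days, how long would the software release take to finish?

The binding path is Backend→Tests→Review→QA = 11+4+2+6 = 23; finish at 23 days.
Auth has 1 day of float (longest path through it is 22).
No other chain overtakes it, so the finish is 23 days.

23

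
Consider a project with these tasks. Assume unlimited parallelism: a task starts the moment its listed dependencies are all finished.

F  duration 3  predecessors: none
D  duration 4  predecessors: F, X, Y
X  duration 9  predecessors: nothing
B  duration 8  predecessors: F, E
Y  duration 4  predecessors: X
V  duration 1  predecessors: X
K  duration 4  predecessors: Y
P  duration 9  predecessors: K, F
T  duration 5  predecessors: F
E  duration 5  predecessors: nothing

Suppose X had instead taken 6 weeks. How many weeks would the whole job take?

Critical path before the change: X→Y→K→P = 9+4+4+9 = 26 giving 26 weeks.
X lies on that path, so at 6 weeks the path becomes 23 weeks.
The critical path is still X→Y→K→P; finish is now 23 weeks.

23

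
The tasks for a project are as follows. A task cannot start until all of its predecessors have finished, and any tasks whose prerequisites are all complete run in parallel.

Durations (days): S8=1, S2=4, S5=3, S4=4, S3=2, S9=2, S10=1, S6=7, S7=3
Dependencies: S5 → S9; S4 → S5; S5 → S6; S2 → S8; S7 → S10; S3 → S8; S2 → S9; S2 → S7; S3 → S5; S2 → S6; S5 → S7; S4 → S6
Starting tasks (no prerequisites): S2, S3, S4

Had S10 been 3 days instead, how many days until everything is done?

As given, the longest chain is S4→S5→S6 = 4+3+7 = 14, so the finish is 14 days.
S10 is off the critical path — its longest chain is 11 days, giving 3 of slack.
No other chain overtakes it, so the finish is 14 days.

14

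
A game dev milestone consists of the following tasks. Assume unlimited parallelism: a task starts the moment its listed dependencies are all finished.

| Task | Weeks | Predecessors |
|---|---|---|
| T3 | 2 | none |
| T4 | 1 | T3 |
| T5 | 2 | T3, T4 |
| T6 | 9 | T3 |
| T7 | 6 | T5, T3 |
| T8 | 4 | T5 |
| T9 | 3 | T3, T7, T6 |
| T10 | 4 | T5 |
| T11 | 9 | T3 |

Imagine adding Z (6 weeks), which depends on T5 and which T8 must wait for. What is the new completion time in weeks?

Originally the game dev milestone takes 14 weeks.
With Z inserted, T8 now waits for max(T5, Z).
New critical path: T3→T4→T5→Z→T8 = 2+1+2+6+4 = 15 ⇒ 15 weeks.

15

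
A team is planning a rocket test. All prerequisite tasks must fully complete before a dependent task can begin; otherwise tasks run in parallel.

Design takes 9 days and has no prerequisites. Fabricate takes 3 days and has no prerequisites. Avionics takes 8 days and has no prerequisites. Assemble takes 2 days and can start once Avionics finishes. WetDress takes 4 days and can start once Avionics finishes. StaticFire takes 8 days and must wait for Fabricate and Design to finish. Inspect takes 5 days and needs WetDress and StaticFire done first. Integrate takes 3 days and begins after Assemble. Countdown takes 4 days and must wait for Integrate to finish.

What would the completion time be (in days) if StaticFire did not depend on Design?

17

Original critical path: Design→StaticFire→Inspect = 9+8+5 = 22 ⇒ 22 days.
Without Design→StaticFire, StaticFire's earliest start moves from 9 to 3.
New critical path: Avionics→Assemble→Integrate→Countdown = 8+2+3+4 = 17 ⇒ 17 days.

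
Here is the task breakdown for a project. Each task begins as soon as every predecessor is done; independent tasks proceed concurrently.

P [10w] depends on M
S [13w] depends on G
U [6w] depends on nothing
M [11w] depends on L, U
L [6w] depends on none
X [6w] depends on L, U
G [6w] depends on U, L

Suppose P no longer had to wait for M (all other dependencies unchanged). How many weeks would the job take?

25

Original critical path: U→M→P = 6+11+10 = 27 ⇒ 27 weeks.
Without M→P, P's earliest start moves from 17 to 0.
The longest chain is now U→G→S = 6+6+13 = 25, so the job takes 25 weeks.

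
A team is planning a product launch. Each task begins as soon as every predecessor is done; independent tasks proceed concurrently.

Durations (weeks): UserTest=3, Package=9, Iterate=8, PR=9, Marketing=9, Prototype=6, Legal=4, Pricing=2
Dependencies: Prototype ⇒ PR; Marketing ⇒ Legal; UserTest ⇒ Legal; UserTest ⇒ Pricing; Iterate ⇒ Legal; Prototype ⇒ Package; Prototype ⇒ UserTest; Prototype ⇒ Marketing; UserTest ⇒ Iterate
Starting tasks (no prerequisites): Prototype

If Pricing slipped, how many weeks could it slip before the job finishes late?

10

Critical path: Prototype→UserTest→Iterate→Legal = 6+3+8+4 = 21, so the finish is 21 weeks.
The longest chain containing Pricing totals 11 weeks.
Slack of Pricing = 19 − 9 = 10 weeks.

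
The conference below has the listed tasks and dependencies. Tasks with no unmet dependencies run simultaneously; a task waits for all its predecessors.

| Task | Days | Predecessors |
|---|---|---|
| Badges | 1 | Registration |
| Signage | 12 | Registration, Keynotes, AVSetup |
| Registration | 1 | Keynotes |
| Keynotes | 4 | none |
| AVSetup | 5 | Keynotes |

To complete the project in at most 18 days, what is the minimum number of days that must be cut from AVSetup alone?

Current finish: 21 days; target: 18.
AVSetup is on every critical path, so each day cut from AVSetup cuts the finish by one (this holds down to a finish of 17).
Need 21 − 18 = 3 days off AVSetup → AVSetup becomes 2 days, finish becomes 18.

3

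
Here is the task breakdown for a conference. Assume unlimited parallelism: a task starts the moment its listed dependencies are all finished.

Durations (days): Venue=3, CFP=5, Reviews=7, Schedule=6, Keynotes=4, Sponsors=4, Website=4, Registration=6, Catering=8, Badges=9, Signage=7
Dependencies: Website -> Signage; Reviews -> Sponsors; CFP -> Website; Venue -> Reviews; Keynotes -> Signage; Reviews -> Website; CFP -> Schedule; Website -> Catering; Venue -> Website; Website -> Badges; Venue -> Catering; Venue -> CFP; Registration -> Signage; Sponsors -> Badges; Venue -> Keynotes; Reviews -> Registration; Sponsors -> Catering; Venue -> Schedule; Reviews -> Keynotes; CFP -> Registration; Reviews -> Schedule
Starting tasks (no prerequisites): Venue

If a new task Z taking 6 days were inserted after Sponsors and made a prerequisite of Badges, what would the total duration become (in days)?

29

Originally the schedule takes 23 days.
With Z inserted, Badges now waits for max(Website, Sponsors, Z).
New critical path: Venue→Reviews→Sponsors→Z→Badges = 3+7+4+6+9 = 29 ⇒ 29 days.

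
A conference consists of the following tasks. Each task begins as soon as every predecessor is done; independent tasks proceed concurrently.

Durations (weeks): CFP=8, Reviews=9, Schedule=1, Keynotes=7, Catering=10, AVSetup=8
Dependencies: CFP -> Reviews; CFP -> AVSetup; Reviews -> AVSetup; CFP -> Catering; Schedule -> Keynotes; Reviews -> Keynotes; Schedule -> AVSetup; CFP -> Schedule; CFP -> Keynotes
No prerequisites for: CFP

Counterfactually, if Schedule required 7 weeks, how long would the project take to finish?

25

Critical path before the change: CFP→Reviews→AVSetup = 8+9+8 = 25 giving 25 weeks.
The longest path through Schedule is only 17 weeks, so Schedule has float 8.
That remains the longest chain; total 25 weeks.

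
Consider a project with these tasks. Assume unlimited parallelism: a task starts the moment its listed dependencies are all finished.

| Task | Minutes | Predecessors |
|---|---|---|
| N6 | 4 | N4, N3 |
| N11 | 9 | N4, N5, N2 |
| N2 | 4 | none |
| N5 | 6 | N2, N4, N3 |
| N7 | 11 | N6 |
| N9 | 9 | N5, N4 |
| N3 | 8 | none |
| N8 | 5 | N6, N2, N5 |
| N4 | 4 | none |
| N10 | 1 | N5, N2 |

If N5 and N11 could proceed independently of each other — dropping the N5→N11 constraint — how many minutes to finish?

Original critical path: N3→N5→N9 = 8+6+9 = 23 ⇒ 23 minutes.
Without N5→N11, N11's earliest start moves from 14 to 4.
After: N3→N5→N9 = 8+6+9 = 23 → 23 minutes.

23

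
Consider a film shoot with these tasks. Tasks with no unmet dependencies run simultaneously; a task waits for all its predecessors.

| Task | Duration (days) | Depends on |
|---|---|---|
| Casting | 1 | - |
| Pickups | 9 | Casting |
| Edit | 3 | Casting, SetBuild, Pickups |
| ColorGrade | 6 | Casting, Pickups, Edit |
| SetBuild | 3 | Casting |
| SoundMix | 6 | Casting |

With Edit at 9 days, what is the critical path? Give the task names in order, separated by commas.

As given, the longest chain is Casting→Pickups→Edit→ColorGrade = 1+9+3+6 = 19, so the finish is 19 days.
Edit lies on that path, so at 9 days the path becomes 25 days.
No other chain overtakes it, so the finish is 25 days.

Casting, Pickups, Edit, ColorGrade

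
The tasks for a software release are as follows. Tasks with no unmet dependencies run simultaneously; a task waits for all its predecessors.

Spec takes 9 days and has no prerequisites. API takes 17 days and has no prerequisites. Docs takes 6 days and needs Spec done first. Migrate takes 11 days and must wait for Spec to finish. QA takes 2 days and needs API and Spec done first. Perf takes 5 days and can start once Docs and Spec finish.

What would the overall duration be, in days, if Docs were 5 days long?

20

The binding path is Spec→Docs→Perf = 9+6+5 = 20; finish at 20 days.
Since Docs is critical, the -1 change carries straight to that chain (now 19 days).
New critical path: Spec→Migrate = 9+11 = 20 ⇒ 20 days.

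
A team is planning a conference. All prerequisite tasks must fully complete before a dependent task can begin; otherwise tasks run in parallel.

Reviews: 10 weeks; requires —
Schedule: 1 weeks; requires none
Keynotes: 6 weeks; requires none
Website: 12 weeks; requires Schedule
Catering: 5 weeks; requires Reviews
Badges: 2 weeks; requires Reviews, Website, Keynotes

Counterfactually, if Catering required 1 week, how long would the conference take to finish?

The binding path is Reviews→Catering = 10+5 = 15; finish at 15 weeks.
Since Catering is critical, the -4 change carries straight to that chain (now 11 weeks).
Now Schedule→Website→Badges = 1+12+2 = 15 is longest, so the finish becomes 15 weeks.

15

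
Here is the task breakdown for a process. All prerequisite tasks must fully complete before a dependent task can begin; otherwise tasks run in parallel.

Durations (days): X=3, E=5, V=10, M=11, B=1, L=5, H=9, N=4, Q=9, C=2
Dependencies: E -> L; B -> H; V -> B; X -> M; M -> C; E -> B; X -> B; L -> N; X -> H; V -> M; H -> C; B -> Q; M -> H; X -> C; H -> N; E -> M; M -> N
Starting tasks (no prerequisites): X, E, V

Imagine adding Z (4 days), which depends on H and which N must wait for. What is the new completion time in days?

Originally the process takes 34 days.
With Z inserted, N now waits for max(L, M, H, Z).
New critical path: V→M→H→Z→N = 10+11+9+4+4 = 38 ⇒ 38 days.

38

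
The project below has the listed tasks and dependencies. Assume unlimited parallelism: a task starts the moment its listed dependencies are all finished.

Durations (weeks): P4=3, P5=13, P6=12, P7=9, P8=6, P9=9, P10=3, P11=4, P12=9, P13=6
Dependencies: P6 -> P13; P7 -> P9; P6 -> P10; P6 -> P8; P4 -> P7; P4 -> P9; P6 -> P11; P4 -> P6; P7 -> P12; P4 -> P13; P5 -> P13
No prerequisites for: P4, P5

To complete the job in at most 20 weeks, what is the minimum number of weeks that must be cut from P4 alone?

Current finish: 21 weeks; target: 20.
P4 is on every critical path, so each week cut from P4 cuts the finish by one (this holds down to a finish of 19).
Need 21 − 20 = 1 week off P4 → P4 becomes 2 weeks, finish becomes 20.

1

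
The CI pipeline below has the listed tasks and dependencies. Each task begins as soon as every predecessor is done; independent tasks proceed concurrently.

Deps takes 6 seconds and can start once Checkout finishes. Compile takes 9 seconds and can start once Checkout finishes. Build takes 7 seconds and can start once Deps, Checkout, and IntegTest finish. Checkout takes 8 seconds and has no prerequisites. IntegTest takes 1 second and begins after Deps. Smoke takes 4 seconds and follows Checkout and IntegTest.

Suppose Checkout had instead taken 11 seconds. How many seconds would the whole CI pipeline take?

25

Baseline: Checkout→Deps→IntegTest→Build = 8+6+1+7 = 22 → 22 seconds.
Since Checkout is critical, the +3 change carries straight to that chain (now 25 seconds).
The critical path is still Checkout→Deps→IntegTest→Build; finish is now 25 seconds.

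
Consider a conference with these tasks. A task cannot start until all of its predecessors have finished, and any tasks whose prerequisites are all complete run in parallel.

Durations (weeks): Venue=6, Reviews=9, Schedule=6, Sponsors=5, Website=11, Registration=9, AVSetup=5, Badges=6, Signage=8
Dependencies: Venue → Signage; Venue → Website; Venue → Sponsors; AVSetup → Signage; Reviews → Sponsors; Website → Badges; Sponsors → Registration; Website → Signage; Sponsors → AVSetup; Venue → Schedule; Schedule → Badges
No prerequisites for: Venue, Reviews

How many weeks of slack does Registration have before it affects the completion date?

4

The longest chain is Reviews→Sponsors→AVSetup→Signage = 9+5+5+8 = 27; overall finish 27 weeks.
The longest chain containing Registration totals 23 weeks.
Slack of Registration = 18 − 14 = 4 weeks.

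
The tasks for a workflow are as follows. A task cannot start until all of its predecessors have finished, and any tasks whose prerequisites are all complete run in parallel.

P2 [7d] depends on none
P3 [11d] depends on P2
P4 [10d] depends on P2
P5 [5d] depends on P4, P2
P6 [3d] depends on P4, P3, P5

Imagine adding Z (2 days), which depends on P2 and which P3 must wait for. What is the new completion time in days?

Originally the project takes 25 days.
With Z inserted, P3 now waits for max(P2, Z).
New critical path: P2→P4→P5→P6 = 7+10+5+3 = 25 ⇒ 25 days.

25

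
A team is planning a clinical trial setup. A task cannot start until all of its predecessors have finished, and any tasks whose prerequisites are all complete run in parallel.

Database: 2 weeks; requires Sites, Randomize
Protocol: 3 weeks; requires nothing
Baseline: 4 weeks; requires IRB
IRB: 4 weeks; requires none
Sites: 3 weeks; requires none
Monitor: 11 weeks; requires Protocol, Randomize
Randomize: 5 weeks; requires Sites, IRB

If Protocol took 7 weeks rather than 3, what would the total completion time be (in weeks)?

The binding path is IRB→Randomize→Monitor = 4+5+11 = 20; finish at 20 weeks.
Protocol has 6 weeks of float (longest path through it is 14).
That remains the longest chain; total 20 weeks.

20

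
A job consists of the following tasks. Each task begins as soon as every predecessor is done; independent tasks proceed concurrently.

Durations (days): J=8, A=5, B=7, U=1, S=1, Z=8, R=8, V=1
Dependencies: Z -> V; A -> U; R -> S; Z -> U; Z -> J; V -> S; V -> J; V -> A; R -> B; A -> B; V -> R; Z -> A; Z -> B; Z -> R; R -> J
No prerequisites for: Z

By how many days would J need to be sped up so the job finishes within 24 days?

Current finish: 25 days; target: 24.
J is on every critical path, so each day cut from J cuts the finish by one (this holds down to a finish of 24).
Need 25 − 24 = 1 day off J → J becomes 7 days, finish becomes 24.

1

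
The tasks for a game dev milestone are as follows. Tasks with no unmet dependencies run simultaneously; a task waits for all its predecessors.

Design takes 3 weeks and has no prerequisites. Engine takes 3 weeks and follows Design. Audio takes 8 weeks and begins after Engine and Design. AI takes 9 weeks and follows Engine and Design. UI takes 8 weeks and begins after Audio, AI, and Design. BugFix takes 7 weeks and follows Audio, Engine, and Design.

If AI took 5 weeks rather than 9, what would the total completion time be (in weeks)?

22

The binding path is Design→Engine→AI→UI = 3+3+9+8 = 23; finish at 23 weeks.
AI lies on that path, so at 5 weeks the path becomes 19 weeks.
New critical path: Design→Engine→Audio→UI = 3+3+8+8 = 22 ⇒ 22 weeks.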